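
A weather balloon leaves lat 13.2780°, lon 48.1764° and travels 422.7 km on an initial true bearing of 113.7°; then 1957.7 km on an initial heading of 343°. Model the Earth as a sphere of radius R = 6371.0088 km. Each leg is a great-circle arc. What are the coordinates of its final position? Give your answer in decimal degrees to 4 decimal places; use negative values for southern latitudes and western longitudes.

Apply the spherical direct solution leg by leg, carrying full precision between legs.
Leg 1: from (13.2780°, 48.1764°), δ = 422.7/6371.0088 = 0.066347 rad, θ = 113.7° → φ = 11.7262°, λ = 51.7311°.
Leg 2: from (11.7262°, 51.7311°), δ = 1957.7/6371.0088 = 0.307283 rad, θ = 343° → φ = 28.4852°, λ = 45.9566°.

latitude 28.4852°, longitude 45.9566°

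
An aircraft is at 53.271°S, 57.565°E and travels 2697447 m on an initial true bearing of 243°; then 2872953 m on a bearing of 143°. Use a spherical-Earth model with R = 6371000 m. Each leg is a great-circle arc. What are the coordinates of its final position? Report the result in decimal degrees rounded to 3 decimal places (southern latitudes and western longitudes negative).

latitude -71.030°, longitude 68.582°

Apply the spherical direct solution leg by leg, carrying full precision between legs.
Leg 1: from (-53.271°, 57.565°), δ = 2697447/6371000 = 0.423395 rad, θ = 243° → φ = -57.379°, λ = 14.794°.
Leg 2: from (-57.379°, 14.794°), δ = 2872953/6371000 = 0.450942 rad, θ = 143° → φ = -71.030°, λ = 68.582°.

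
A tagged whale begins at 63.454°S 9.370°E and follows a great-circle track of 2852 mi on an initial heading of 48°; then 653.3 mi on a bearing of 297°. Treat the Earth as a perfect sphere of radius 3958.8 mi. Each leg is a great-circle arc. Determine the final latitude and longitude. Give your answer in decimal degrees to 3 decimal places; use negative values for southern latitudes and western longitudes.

Apply the spherical direct solution leg by leg, carrying full precision between legs.
Leg 1: from (-63.454°, 9.370°), δ = 2852/3958.8 = 0.720420 rad, θ = 48° → φ = -28.361°, λ = 43.227°.
Leg 2: from (-28.361°, 43.227°), δ = 653.3/3958.8 = 0.165025 rad, θ = 297° → φ = -23.762°, λ = 34.024°.

latitude -23.762°, longitude 34.024°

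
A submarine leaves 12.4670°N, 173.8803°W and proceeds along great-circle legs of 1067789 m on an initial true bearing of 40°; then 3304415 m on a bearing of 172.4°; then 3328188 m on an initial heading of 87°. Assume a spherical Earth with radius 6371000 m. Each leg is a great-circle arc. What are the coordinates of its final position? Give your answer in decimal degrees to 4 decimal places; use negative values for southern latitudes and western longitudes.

latitude -6.9483°, longitude -133.3950°

Apply the spherical direct solution leg by leg, carrying full precision between legs.
Leg 1: from (12.4670°, -173.8803°), δ = 1067789/6371000 = 0.167601 rad, θ = 40° → φ = 19.7325°, λ = -167.3391°.
Leg 2: from (19.7325°, -167.3391°), δ = 3304415/6371000 = 0.518665 rad, θ = 172.4° → φ = -9.7465°, λ = -163.5248°.
Leg 3: from (-9.7465°, -163.5248°), δ = 3328188/6371000 = 0.522396 rad, θ = 87° → φ = -6.9483°, λ = -133.3950°.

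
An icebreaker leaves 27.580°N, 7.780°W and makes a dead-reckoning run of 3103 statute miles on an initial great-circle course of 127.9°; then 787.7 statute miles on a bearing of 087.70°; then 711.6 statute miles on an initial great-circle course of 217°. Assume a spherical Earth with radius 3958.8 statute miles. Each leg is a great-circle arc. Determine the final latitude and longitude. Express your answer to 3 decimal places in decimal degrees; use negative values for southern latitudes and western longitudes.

Apply the spherical direct solution leg by leg, carrying full precision between legs.
Leg 1: from (27.580°, -7.780°), δ = 3103/3958.8 = 0.783823 rad, θ = 127.9° → φ = -3.239°, λ = 26.136°.
Leg 2: from (-3.239°, 26.136°), δ = 787.7/3958.8 = 0.198974 rad, θ = 87.7° → φ = -2.721°, λ = 37.540°.
Leg 3: from (-2.721°, 37.540°), δ = 711.6/3958.8 = 0.179751 rad, θ = 217° → φ = -10.914°, λ = 31.249°.

latitude -10.914°, longitude 31.249°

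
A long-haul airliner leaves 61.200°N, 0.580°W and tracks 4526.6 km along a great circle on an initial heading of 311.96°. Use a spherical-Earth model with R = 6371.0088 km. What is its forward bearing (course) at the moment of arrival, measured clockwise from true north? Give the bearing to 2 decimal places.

δ = 4526.6/6371.0088 = 0.710500 rad (40.7086°).
Converting: φ₁ = 1.068142 rad, θ = 5.444729 rad.
sin φ₂ = sin φ₁ cos δ + cos φ₁ sin δ cos θ = (0.876307)(0.758036) + (0.481754)(0.652213)(0.668612) = 0.874354
φ₂ = asin(0.874354) = 1.064102 rad = 60.969°.
For the longitude increment, Δλ = atan2( sin θ sin δ cos φ₁, cos δ − sin φ₁ sin φ₂ ) = atan2(-0.233647, -0.008166) = -92.002°.
Hence λ₂ = -0.580° + -92.002° = -92.582°.
The forward bearing on arrival equals the back-azimuth from the destination plus 180°.
Back-azimuth from P₂ (60.97°, -92.58°) to P₁ (61.20°, -0.58°), with Δλ' = λ₁ − λ₂ = 92.00°: atan2( sin Δλ' cos φ₁ , cos φ₂ sin φ₁ − sin φ₂ cos φ₁ cos Δλ' ) = 47.58°.
Final bearing = (47.58° + 180°) mod 360° = 227.58°.

final bearing 227.58°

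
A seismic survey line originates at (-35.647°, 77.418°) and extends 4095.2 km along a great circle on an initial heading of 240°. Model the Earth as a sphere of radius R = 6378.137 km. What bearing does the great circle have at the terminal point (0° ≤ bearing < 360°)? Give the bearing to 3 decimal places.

final bearing 271.921°

Central angle δ = d/R = 0.642068 rad.
Start latitude φ₁ = -0.622158 rad; initial bearing θ = 4.188790 rad.
sin φ₂ = sin φ₁ cos δ + cos φ₁ sin δ cos θ = (-0.582790)(0.800859) + (0.812623)(0.598853)(-0.500000) = -0.710053
φ₂ = asin(-0.710053) = -0.789574 rad = -45.239°.
Then Δλ = atan2(-0.421444, 0.387047) = -0.827917 rad, from sin θ sin δ cos φ₁ over cos δ − sin φ₁ sin φ₂.
λ₂ = 77.418° + -47.436° = 29.982°.
The forward bearing on arrival equals the back-azimuth from the destination plus 180°.
Back-azimuth from P₂ (-45.239°, 29.982°) to P₁ (-35.647°, 77.418°), with Δλ' = λ₁ − λ₂ = 47.436°: atan2( sin Δλ' cos φ₁ , cos φ₂ sin φ₁ − sin φ₂ cos φ₁ cos Δλ' ) = 91.921°.
Final bearing = (91.921° + 180°) mod 360° = 271.921°.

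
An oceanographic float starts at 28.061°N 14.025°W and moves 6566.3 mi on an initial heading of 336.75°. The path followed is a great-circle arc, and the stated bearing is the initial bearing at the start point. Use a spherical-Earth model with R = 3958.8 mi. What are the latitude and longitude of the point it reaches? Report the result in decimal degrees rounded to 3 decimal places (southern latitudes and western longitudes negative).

Central angle δ = d/R = 1.658659 rad.
Converting: φ₁ = 0.489757 rad, θ = 5.877396 rad.
Destination latitude: φ₂ = arcsin( sin φ₁ cos δ + cos φ₁ sin δ cos θ ) = arcsin(0.766379) = 50.030°.
Then Δλ = atan2(-0.346997, -0.448263) = -2.482850 rad, from sin θ sin δ cos φ₁ over cos δ − sin φ₁ sin φ₂.
λ₂ = -14.025° + -142.257° = -156.282°.

latitude 50.030°, longitude -156.282°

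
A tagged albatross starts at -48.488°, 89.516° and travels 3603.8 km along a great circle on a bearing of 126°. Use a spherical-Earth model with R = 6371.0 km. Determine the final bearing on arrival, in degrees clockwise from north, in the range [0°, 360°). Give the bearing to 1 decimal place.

Central angle δ = d/R = 0.565657 rad.
Start latitude φ₁ = -0.846275 rad; initial bearing θ = 2.199115 rad.
Destination latitude: φ₂ = arcsin( sin φ₁ cos δ + cos φ₁ sin δ cos θ ) = arcsin(-0.840977) = -57.243°.
Δλ = atan2( sin θ sin δ cos φ₁ , cos δ − sin φ₁ sin φ₂ ) = atan2(0.287386, 0.214499) = 0.929617 rad = 53.263°.
λ₂ = 89.516° + 53.263° = 142.779°.
The forward bearing on arrival equals the back-azimuth from the destination plus 180°.
Back-azimuth from P₂ (-57.2°, 142.8°) to P₁ (-48.5°, 89.5°), with Δλ' = λ₁ − λ₂ = -53.3°: atan2( sin Δλ' cos φ₁ , cos φ₂ sin φ₁ − sin φ₂ cos φ₁ cos Δλ' ) = 262.3°.
Final bearing = (262.3° + 180°) mod 360° = 82.3°.

final bearing 82.3°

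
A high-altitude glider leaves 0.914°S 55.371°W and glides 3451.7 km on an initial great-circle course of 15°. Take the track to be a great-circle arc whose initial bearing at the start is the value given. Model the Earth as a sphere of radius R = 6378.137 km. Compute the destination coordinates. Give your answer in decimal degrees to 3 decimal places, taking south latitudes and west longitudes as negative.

latitude 28.938°, longitude -46.608°

The arc subtends δ = 3451.7/6378.137 = 0.541177 rad at the centre.
With φ₁ = -0.914° = -0.015952 rad and θ = 15° = 0.261799 rad:
sin φ₂ = sin φ₁ cos δ + cos φ₁ sin δ cos θ = (-0.015952)(0.857103) + (0.999873)(0.515145)(0.965926) = 0.483856
φ₂ = asin(0.483856) = 0.505056 rad = 28.938°.
Then Δλ = atan2(0.133312, 0.864821) = 0.152946 rad, from sin θ sin δ cos φ₁ over cos δ − sin φ₁ sin φ₂.
Hence λ₂ = -55.371° + 8.763° = -46.608°.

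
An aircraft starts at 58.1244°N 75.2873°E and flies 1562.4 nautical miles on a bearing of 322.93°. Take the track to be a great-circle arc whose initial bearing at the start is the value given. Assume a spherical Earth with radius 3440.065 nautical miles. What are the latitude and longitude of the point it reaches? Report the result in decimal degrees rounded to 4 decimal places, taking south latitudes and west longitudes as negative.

latitude 71.4352°, longitude 19.1224°

Central angle δ = d/R = 0.454177 rad.
With φ₁ = 58.1244° = 1.014462 rad and θ = 322.93° = 5.636192 rad:
Destination latitude: φ₂ = arcsin( sin φ₁ cos δ + cos φ₁ sin δ cos θ ) = arcsin(0.947964) = 71.4352°.
Δλ = atan2( sin θ sin δ cos φ₁ , cos δ − sin φ₁ sin φ₂ ) = atan2(-0.139654, 0.093614) = -0.980262 rad = -56.1649°.
λ₂ = 75.2873° + -56.1649° = 19.1224°.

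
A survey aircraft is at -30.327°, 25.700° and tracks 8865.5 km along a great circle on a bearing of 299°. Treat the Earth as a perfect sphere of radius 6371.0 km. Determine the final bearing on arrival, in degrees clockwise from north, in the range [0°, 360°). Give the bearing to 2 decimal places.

final bearing 307.12°

Central angle δ = d/R = 1.391540 rad.
With φ₁ = -30.327° = -0.529306 rad and θ = 299° = 5.218534 rad:
Applying the spherical law of cosines for sides, sin φ₂ = sin φ₁ cos δ + cos φ₁ sin δ cos θ = 0.321733, so φ₂ = 18.768°.
For the longitude increment, Δλ = atan2( sin θ sin δ cos φ₁, cos δ − sin φ₁ sin φ₂ ) = atan2(-0.742838, 0.340752) = -65.358°.
λ₂ = λ₁ + Δλ = -39.658°.
The forward bearing on arrival equals the back-azimuth from the destination plus 180°.
Back-azimuth from P₂ (18.77°, -39.66°) to P₁ (-30.33°, 25.70°), with Δλ' = λ₁ − λ₂ = 65.36°: atan2( sin Δλ' cos φ₁ , cos φ₂ sin φ₁ − sin φ₂ cos φ₁ cos Δλ' ) = 127.12°.
Final bearing = (127.12° + 180°) mod 360° = 307.12°.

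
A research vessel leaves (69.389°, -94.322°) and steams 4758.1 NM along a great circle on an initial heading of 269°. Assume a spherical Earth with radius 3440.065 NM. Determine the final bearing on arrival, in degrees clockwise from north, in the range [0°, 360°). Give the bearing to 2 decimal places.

final bearing 200.92°

The arc subtends δ = 4758.1/3440.065 = 1.383142 rad at the centre.
With φ₁ = 69.389° = 1.211067 rad and θ = 269° = 4.694936 rad:
Destination latitude: φ₂ = arcsin( sin φ₁ cos δ + cos φ₁ sin δ cos θ ) = arcsin(0.168578) = 9.705°.
Then Δλ = atan2(-0.345789, 0.028767) = -1.487795 rad, from sin θ sin δ cos φ₁ over cos δ − sin φ₁ sin φ₂.
λ₂ = -94.322° + -85.244° = -179.566°.
The forward bearing on arrival equals the back-azimuth from the destination plus 180°.
Back-azimuth from P₂ (9.71°, -179.57°) to P₁ (69.39°, -94.32°), with Δλ' = λ₁ − λ₂ = 85.24°: atan2( sin Δλ' cos φ₁ , cos φ₂ sin φ₁ − sin φ₂ cos φ₁ cos Δλ' ) = 20.92°.
Final bearing = (20.92° + 180°) mod 360° = 200.92°.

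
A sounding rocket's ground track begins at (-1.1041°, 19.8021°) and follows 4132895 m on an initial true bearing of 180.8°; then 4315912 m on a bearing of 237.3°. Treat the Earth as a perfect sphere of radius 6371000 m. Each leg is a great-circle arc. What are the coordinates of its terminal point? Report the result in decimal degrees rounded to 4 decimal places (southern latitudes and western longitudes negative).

Apply the spherical direct solution leg by leg, carrying full precision between legs.
Leg 1: from (-1.1041°, 19.8021°), δ = 4132895/6371000 = 0.648704 rad, θ = 180.8° → φ = -38.2678°, λ = 19.1865°.
Leg 2: from (-38.2678°, 19.1865°), δ = 4315912/6371000 = 0.677431 rad, θ = 237.3° → φ = -48.4552°, λ = -33.4979°.

latitude -48.4552°, longitude -33.4979°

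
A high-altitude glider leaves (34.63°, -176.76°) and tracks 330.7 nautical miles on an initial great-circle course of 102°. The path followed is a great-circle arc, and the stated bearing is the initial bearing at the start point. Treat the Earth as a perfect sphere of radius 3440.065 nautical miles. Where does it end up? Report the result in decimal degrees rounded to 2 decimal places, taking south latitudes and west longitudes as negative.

δ = 330.7/3440.065 = 0.096132 rad (5.5080°).
Converting: φ₁ = 0.604408 rad, θ = 1.780236 rad.
sin φ₂ = sin φ₁ cos δ + cos φ₁ sin δ cos θ = (0.568275)(0.995383) + (0.822839)(0.095984)(-0.207912) = 0.549230
φ₂ = asin(0.549230) = 0.581443 rad = 33.31°.
Δλ = atan2( sin θ sin δ cos φ₁ , cos δ − sin φ₁ sin φ₂ ) = atan2(0.077253, 0.683269) = 0.112586 rad = 6.45°.
λ₂ = -176.76° + 6.45° = -170.31°.

latitude 33.31°, longitude -170.31°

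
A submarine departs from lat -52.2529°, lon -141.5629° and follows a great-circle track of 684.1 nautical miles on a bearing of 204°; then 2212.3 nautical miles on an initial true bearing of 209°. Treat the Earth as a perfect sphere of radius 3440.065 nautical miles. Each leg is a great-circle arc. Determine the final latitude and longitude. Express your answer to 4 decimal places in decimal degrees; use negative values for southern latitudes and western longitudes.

latitude -72.2299°, longitude 100.7604°

Apply the spherical direct solution leg by leg, carrying full precision between legs.
Leg 1: from (-52.2529°, -141.5629°), δ = 684.1/3440.065 = 0.198863 rad, θ = 204° → φ = -62.3279°, λ = -151.5264°.
Leg 2: from (-62.3279°, -151.5264°), δ = 2212.3/3440.065 = 0.643098 rad, θ = 209° → φ = -72.2299°, λ = 100.7604°.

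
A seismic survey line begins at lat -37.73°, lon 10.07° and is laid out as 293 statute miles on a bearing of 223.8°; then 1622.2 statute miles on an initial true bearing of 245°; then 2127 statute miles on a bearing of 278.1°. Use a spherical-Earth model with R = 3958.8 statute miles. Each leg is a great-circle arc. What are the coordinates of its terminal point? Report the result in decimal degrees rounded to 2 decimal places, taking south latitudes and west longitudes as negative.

latitude -35.04°, longitude -63.71°

Apply the spherical direct solution leg by leg, carrying full precision between legs.
Leg 1: from (-37.73°, 10.07°), δ = 293/3958.8 = 0.074012 rad, θ = 223.8° → φ = -40.73°, λ = 6.20°.
Leg 2: from (-40.73°, 6.20°), δ = 1622.2/3958.8 = 0.409771 rad, θ = 245° → φ = -46.56°, λ = -25.48°.
Leg 3: from (-46.56°, -25.48°), δ = 2127/3958.8 = 0.537284 rad, θ = 278.1° → φ = -35.04°, λ = -63.71°.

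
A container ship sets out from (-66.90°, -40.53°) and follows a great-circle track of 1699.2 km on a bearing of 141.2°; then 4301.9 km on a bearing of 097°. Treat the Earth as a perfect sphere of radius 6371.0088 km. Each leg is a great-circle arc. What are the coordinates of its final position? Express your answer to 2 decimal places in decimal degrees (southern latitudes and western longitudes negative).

latitude -50.77°, longitude 79.37°

Apply the spherical direct solution leg by leg, carrying full precision between legs.
Leg 1: from (-66.90°, -40.53°), δ = 1699.2/6371.0088 = 0.266708 rad, θ = 141.2° → φ = -75.44°, λ = 0.54°.
Leg 2: from (-75.44°, 0.54°), δ = 4301.9/6371.0088 = 0.675231 rad, θ = 97° → φ = -50.77°, λ = 79.37°.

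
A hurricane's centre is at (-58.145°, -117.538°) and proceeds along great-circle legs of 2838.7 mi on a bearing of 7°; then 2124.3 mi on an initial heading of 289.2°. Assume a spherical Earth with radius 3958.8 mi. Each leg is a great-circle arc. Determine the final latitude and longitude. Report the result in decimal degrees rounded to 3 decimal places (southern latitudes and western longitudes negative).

latitude -5.381°, longitude -141.736°

Apply the spherical direct solution leg by leg, carrying full precision between legs.
Leg 1: from (-58.145°, -117.538°), δ = 2838.7/3958.8 = 0.717061 rad, θ = 7° → φ = -17.215°, λ = -112.728°.
Leg 2: from (-17.215°, -112.728°), δ = 2124.3/3958.8 = 0.536602 rad, θ = 289.2° → φ = -5.381°, λ = -141.736°.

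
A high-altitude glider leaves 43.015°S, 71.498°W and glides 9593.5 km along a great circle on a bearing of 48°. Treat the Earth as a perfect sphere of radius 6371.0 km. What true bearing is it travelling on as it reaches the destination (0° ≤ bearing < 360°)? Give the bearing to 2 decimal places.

δ = 9593.5/6371 = 1.505808 rad (86.2764°).
Converting: φ₁ = -0.750753 rad, θ = 0.837758 rad.
sin φ₂ = sin φ₁ cos δ + cos φ₁ sin δ cos θ = (-0.682190)(0.064943) + (0.731175)(0.997889)(0.669131) = 0.443915
φ₂ = asin(0.443915) = 0.459963 rad = 26.354°.
Δλ = atan2( sin θ sin δ cos φ₁ , cos δ − sin φ₁ sin φ₂ ) = atan2(0.542222, 0.367778) = 0.974798 rad = 55.852°.
Hence λ₂ = -71.498° + 55.852° = -15.646°.
The forward bearing on arrival equals the back-azimuth from the destination plus 180°.
Back-azimuth from P₂ (26.35°, -15.65°) to P₁ (-43.02°, -71.50°), with Δλ' = λ₁ − λ₂ = -55.85°: atan2( sin Δλ' cos φ₁ , cos φ₂ sin φ₁ − sin φ₂ cos φ₁ cos Δλ' ) = 217.33°.
Final bearing = (217.33° + 180°) mod 360° = 37.33°.

final bearing 37.33°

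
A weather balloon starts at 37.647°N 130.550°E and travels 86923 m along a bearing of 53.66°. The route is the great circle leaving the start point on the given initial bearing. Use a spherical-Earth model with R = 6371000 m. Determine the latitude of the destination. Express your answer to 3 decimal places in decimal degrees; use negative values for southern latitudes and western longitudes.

δ = 86923/6371000 = 0.013644 rad (0.7817°).
Converting: φ₁ = 0.657064 rad, θ = 0.936544 rad.
sin φ₂ = sin φ₁ cos δ + cos φ₁ sin δ cos θ = (0.610795)(0.999907) + (0.791789)(0.013643)(0.592576) = 0.617139
φ₂ = asin(0.617139) = 0.665102 rad = 38.108°.
Then Δλ = atan2(0.008702, 0.622961) = 0.013967 rad, from sin θ sin δ cos φ₁ over cos δ − sin φ₁ sin φ₂.
Hence λ₂ = 130.550° + 0.800° = 131.350°.

latitude 38.108°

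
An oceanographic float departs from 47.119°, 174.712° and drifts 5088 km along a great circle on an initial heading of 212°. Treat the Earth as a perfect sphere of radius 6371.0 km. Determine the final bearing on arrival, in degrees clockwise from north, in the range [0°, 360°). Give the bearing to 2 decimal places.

Angular distance δ = d/R = 5088 / 6371 = 0.798619 rad.
Start latitude φ₁ = 0.822382 rad; initial bearing θ = 3.700098 rad.
sin φ₂ = sin φ₁ cos δ + cos φ₁ sin δ cos θ = (0.732769)(0.697697) + (0.680478)(0.716393)(-0.848048) = 0.097836
φ₂ = asin(0.097836) = 0.097992 rad = 5.615°.
Then Δλ = atan2(-0.258330, 0.626006) = -0.391376 rad, from sin θ sin δ cos φ₁ over cos δ − sin φ₁ sin φ₂.
Hence λ₂ = 174.712° + -22.424° = 152.288°.
The forward bearing on arrival equals the back-azimuth from the destination plus 180°.
Back-azimuth from P₂ (5.61°, 152.29°) to P₁ (47.12°, 174.71°), with Δλ' = λ₁ − λ₂ = 22.42°: atan2( sin Δλ' cos φ₁ , cos φ₂ sin φ₁ − sin φ₂ cos φ₁ cos Δλ' ) = 21.24°.
Final bearing = (21.24° + 180°) mod 360° = 201.24°.

final bearing 201.24°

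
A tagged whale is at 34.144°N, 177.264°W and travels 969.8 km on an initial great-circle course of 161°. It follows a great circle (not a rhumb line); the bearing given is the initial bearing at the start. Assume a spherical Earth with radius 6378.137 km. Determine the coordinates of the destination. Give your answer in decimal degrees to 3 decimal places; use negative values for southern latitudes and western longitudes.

latitude 25.866°, longitude -174.122°

Central angle δ = d/R = 0.152051 rad.
Converting: φ₁ = 0.595925 rad, θ = 2.809980 rad.
Applying the spherical law of cosines for sides, sin φ₂ = sin φ₁ cos δ + cos φ₁ sin δ cos θ = 0.436271, so φ₂ = 25.866°.
Δλ = atan2( sin θ sin δ cos φ₁ , cos δ − sin φ₁ sin φ₂ ) = atan2(0.040812, 0.743594) = 0.054830 rad = 3.142°.
Hence λ₂ = -177.264° + 3.142° = -174.122°.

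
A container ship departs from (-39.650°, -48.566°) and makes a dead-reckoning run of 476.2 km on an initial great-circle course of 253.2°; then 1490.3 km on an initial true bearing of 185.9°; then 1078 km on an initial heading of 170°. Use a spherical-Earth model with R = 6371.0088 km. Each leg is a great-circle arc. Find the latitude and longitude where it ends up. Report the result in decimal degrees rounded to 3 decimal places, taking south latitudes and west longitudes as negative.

latitude -63.576°, longitude -52.542°

Apply the spherical direct solution leg by leg, carrying full precision between legs.
Leg 1: from (-39.650°, -48.566°), δ = 476.2/6371.0088 = 0.074745 rad, θ = 253.2° → φ = -40.763°, λ = -53.982°.
Leg 2: from (-40.763°, -53.982°), δ = 1490.3/6371.0088 = 0.233919 rad, θ = 185.9° → φ = -54.075°, λ = -56.309°.
Leg 3: from (-54.075°, -56.309°), δ = 1078/6371.0088 = 0.169204 rad, θ = 170° → φ = -63.576°, λ = -52.542°.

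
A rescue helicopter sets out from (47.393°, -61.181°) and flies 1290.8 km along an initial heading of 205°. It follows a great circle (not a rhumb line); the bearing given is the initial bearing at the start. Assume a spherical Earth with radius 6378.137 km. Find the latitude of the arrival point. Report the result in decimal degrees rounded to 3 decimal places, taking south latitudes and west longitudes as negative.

The arc subtends δ = 1290.8/6378.137 = 0.202379 rad at the centre.
With φ₁ = 47.393° = 0.827164 rad and θ = 205° = 3.577925 rad:
Destination latitude: φ₂ = arcsin( sin φ₁ cos δ + cos φ₁ sin δ cos θ ) = arcsin(0.597672) = 36.703°.
Δλ = atan2( sin θ sin δ cos φ₁ , cos δ − sin φ₁ sin φ₂ ) = atan2(-0.057506, 0.539696) = -0.106152 rad = -6.082°.
λ₂ = λ₁ + Δλ = -67.263°.

latitude 36.703°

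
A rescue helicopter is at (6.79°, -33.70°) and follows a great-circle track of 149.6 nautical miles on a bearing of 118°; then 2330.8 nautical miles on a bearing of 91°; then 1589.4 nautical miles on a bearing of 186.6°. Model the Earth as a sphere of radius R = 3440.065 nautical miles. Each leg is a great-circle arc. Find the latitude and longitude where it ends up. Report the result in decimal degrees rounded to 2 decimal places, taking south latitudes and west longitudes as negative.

latitude -22.54°, longitude 4.24°

Apply the spherical direct solution leg by leg, carrying full precision between legs.
Leg 1: from (6.79°, -33.70°), δ = 149.6/3440.065 = 0.043488 rad, θ = 118° → φ = 5.62°, λ = -31.49°.
Leg 2: from (5.62°, -31.49°), δ = 2330.8/3440.065 = 0.677545 rad, θ = 91° → φ = 3.75°, λ = 7.42°.
Leg 3: from (3.75°, 7.42°), δ = 1589.4/3440.065 = 0.462026 rad, θ = 186.6° → φ = -22.54°, λ = 4.24°.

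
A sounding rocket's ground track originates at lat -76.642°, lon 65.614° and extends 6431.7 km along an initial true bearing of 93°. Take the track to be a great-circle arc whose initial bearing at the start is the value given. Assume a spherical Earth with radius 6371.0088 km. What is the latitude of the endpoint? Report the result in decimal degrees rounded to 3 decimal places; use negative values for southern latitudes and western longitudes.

δ = 6431.7/6371.0088 = 1.009526 rad (57.8416°).
Start latitude φ₁ = -1.337655 rad; initial bearing θ = 1.623156 rad.
sin φ₂ = sin φ₁ cos δ + cos φ₁ sin δ cos θ = (-0.972945)(0.532262) + (0.231035)(0.846580)(-0.052336) = -0.528098
φ₂ = asin(-0.528098) = -0.556359 rad = -31.877°.
Then Δλ = atan2(0.195321, 0.018451) = 1.476610 rad, from sin θ sin δ cos φ₁ over cos δ − sin φ₁ sin φ₂.
Hence λ₂ = 65.614° + 84.604° = 150.218°.

latitude -31.877°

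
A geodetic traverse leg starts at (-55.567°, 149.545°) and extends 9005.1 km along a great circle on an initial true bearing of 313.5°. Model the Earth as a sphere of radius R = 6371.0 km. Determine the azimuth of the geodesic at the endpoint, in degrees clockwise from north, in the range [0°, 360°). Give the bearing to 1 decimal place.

final bearing 334.9°

The arc subtends δ = 9005.1/6371 = 1.413452 rad at the centre.
Converting: φ₁ = -0.969827 rad, θ = 5.471607 rad.
sin φ₂ = sin φ₁ cos δ + cos φ₁ sin δ cos θ = (-0.824788)(0.156696) + (0.565442)(0.987647)(0.688355) = 0.255175
φ₂ = asin(0.255175) = 0.258029 rad = 14.784°.
Then Δλ = atan2(-0.405090, 0.367162) = -0.834473 rad, from sin θ sin δ cos φ₁ over cos δ − sin φ₁ sin φ₂.
Hence λ₂ = 149.545° + -47.812° = 101.733°.
The forward bearing on arrival equals the back-azimuth from the destination plus 180°.
Back-azimuth from P₂ (14.8°, 101.7°) to P₁ (-55.6°, 149.5°), with Δλ' = λ₁ − λ₂ = 47.8°: atan2( sin Δλ' cos φ₁ , cos φ₂ sin φ₁ − sin φ₂ cos φ₁ cos Δλ' ) = 154.9°.
Final bearing = (154.9° + 180°) mod 360° = 334.9°.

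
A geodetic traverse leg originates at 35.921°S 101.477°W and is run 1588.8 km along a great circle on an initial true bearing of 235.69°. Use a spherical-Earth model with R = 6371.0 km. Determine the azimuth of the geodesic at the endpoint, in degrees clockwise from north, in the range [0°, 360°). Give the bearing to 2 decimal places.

δ = 1588.8/6371 = 0.249380 rad (14.2884°).
Converting: φ₁ = -0.626940 rad, θ = 4.113567 rad.
Applying the spherical law of cosines for sides, sin φ₂ = sin φ₁ cos δ + cos φ₁ sin δ cos θ = -0.681180, so φ₂ = -42.936°.
Then Δλ = atan2(-0.165091, 0.569438) = -0.282183 rad, from sin θ sin δ cos φ₁ over cos δ − sin φ₁ sin φ₂.
λ₂ = -101.477° + -16.168° = -117.645°.
The forward bearing on arrival equals the back-azimuth from the destination plus 180°.
Back-azimuth from P₂ (-42.94°, -117.64°) to P₁ (-35.92°, -101.48°), with Δλ' = λ₁ − λ₂ = 16.17°: atan2( sin Δλ' cos φ₁ , cos φ₂ sin φ₁ − sin φ₂ cos φ₁ cos Δλ' ) = 66.02°.
Final bearing = (66.02° + 180°) mod 360° = 246.02°.

final bearing 246.02°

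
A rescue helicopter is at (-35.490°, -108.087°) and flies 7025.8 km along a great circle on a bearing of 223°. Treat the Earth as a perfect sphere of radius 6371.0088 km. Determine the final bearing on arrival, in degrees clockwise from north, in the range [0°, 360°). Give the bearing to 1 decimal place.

final bearing 294.2°

δ = 7025.8/6371.0088 = 1.102777 rad (63.1845°).
Start latitude φ₁ = -0.619417 rad; initial bearing θ = 3.892084 rad.
sin φ₂ = sin φ₁ cos δ + cos φ₁ sin δ cos θ = (-0.580561)(0.451120) + (0.814217)(0.892463)(-0.731354) = -0.793347
φ₂ = asin(-0.793347) = -0.916288 rad = -52.499°.
Then Δλ = atan2(-0.495580, -0.009466) = -1.589896 rad, from sin θ sin δ cos φ₁ over cos δ − sin φ₁ sin φ₂.
λ₂ = -108.087° + -91.094° = -199.181°, normalized to (−180°, 180°] → 160.819°.
The forward bearing on arrival equals the back-azimuth from the destination plus 180°.
Back-azimuth from P₂ (-52.5°, 160.8°) to P₁ (-35.5°, -108.1°), with Δλ' = λ₁ − λ₂ = -268.9°: atan2( sin Δλ' cos φ₁ , cos φ₂ sin φ₁ − sin φ₂ cos φ₁ cos Δλ' ) = 114.2°.
Final bearing = (114.2° + 180°) mod 360° = 294.2°.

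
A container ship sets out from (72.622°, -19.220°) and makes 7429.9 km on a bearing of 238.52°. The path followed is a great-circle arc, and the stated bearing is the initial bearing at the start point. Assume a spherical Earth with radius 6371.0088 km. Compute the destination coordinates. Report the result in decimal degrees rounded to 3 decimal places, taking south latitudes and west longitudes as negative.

latitude 13.433°, longitude -72.929°

Angular distance δ = d/R = 7429.9 / 6371.0088 = 1.166205 rad.
Converting: φ₁ = 1.267493 rad, θ = 4.162959 rad.
Destination latitude: φ₂ = arcsin( sin φ₁ cos δ + cos φ₁ sin δ cos θ ) = arcsin(0.232300) = 13.433°.
For the longitude increment, Δλ = atan2( sin θ sin δ cos φ₁, cos δ − sin φ₁ sin φ₂ ) = atan2(-0.234151, 0.171947) = -53.709°.
Hence λ₂ = -19.220° + -53.709° = -72.929°.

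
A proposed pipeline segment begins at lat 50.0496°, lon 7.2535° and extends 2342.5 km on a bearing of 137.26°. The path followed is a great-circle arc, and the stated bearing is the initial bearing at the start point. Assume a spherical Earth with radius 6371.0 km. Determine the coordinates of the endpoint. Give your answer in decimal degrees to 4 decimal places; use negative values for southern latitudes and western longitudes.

δ = 2342.5/6371 = 0.367682 rad (21.0666°).
Start latitude φ₁ = 0.873530 rad; initial bearing θ = 2.395639 rad.
sin φ₂ = sin φ₁ cos δ + cos φ₁ sin δ cos θ = (0.766601)(0.933163) + (0.642124)(0.359453)(-0.734441) = 0.545845
φ₂ = asin(0.545845) = 0.577397 rad = 33.0824°.
Δλ = atan2( sin θ sin δ cos φ₁ , cos δ − sin φ₁ sin φ₂ ) = atan2(0.156647, 0.514718) = 0.295429 rad = 16.9268°.
Hence λ₂ = 7.2535° + 16.9268° = 24.1803°.

latitude 33.0824°, longitude 24.1803°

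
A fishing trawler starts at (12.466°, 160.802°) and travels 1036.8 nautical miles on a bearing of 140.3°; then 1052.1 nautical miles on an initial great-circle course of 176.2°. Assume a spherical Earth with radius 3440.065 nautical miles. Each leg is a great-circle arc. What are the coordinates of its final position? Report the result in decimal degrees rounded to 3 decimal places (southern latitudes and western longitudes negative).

Apply the spherical direct solution leg by leg, carrying full precision between legs.
Leg 1: from (12.466°, 160.802°), δ = 1036.8/3440.065 = 0.301390 rad, θ = 140.3° → φ = -0.967°, λ = 171.734°.
Leg 2: from (-0.967°, 171.734°), δ = 1052.1/3440.065 = 0.305837 rad, θ = 176.2° → φ = -18.450°, λ = 172.939°.

latitude -18.450°, longitude 172.939°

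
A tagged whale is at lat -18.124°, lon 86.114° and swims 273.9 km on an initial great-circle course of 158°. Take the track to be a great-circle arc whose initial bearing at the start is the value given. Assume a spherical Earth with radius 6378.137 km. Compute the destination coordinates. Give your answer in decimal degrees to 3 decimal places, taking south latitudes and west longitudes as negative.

Angular distance δ = d/R = 273.9 / 6378.137 = 0.042944 rad.
With φ₁ = -18.124° = -0.316323 rad and θ = 158° = 2.757620 rad:
Destination latitude: φ₂ = arcsin( sin φ₁ cos δ + cos φ₁ sin δ cos θ ) = arcsin(-0.348617) = -20.403°.
Then Δλ = atan2(0.015284, 0.890632) = 0.017159 rad, from sin θ sin δ cos φ₁ over cos δ − sin φ₁ sin φ₂.
λ₂ = 86.114° + 0.983° = 87.097°.

latitude -20.403°, longitude 87.097°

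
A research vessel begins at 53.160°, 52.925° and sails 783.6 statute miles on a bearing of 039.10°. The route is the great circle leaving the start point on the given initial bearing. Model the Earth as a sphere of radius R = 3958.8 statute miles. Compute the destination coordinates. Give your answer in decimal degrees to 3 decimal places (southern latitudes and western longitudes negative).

δ = 783.6/3958.8 = 0.197939 rad (11.3411°).
Start latitude φ₁ = 0.927817 rad; initial bearing θ = 0.682424 rad.
Destination latitude: φ₂ = arcsin( sin φ₁ cos δ + cos φ₁ sin δ cos θ ) = arcsin(0.876187) = 61.186°.
Then Δλ = atan2(0.074361, 0.279250) = 0.260250 rad, from sin θ sin δ cos φ₁ over cos δ − sin φ₁ sin φ₂.
λ₂ = λ₁ + Δλ = 67.836°.

latitude 61.186°, longitude 67.836°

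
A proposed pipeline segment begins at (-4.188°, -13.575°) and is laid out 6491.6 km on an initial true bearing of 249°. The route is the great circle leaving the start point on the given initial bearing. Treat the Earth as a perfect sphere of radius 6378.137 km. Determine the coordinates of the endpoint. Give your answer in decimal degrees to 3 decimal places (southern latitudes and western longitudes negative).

Central angle δ = d/R = 1.017789 rad.
Converting: φ₁ = -0.073094 rad, θ = 4.345870 rad.
Applying the spherical law of cosines for sides, sin φ₂ = sin φ₁ cos δ + cos φ₁ sin δ cos θ = -0.342497, so φ₂ = -20.029°.
For the longitude increment, Δλ = atan2( sin θ sin δ cos φ₁, cos δ − sin φ₁ sin φ₂ ) = atan2(-0.792308, 0.500236) = -57.733°.
λ₂ = λ₁ + Δλ = -71.308°.

latitude -20.029°, longitude -71.308°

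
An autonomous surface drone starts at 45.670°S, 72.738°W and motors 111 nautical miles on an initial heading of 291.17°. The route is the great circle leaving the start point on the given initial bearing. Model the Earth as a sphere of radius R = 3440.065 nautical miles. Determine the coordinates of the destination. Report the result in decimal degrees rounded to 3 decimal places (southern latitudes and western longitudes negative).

latitude -44.976°, longitude -75.175°

δ = 111/3440.065 = 0.032267 rad (1.8488°).
Converting: φ₁ = -0.797092 rad, θ = 5.081875 rad.
sin φ₂ = sin φ₁ cos δ + cos φ₁ sin δ cos θ = (-0.715327)(0.999479) + (0.698790)(0.032261)(0.361136) = -0.706813
φ₂ = asin(-0.706813) = -0.784983 rad = -44.976°.
Δλ = atan2( sin θ sin δ cos φ₁ , cos δ − sin φ₁ sin φ₂ ) = atan2(-0.021022, 0.493877) = -0.042540 rad = -2.437°.
λ₂ = λ₁ + Δλ = -75.175°.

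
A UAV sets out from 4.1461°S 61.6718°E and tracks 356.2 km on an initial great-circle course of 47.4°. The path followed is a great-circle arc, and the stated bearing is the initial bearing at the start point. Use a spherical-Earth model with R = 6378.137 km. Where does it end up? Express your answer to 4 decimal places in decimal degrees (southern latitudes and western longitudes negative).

latitude -1.9773°, longitude 64.0280°

Central angle δ = d/R = 0.055847 rad.
Converting: φ₁ = -0.072363 rad, θ = 0.827286 rad.
sin φ₂ = sin φ₁ cos δ + cos φ₁ sin δ cos θ = (-0.072300)(0.998441) + (0.997383)(0.055818)(0.676876) = -0.034504
φ₂ = asin(-0.034504) = -0.034511 rad = -1.9773°.
Δλ = atan2( sin θ sin δ cos φ₁ , cos δ − sin φ₁ sin φ₂ ) = atan2(0.040980, 0.995946) = 0.041124 rad = 2.3562°.
λ₂ = 61.6718° + 2.3562° = 64.0280°.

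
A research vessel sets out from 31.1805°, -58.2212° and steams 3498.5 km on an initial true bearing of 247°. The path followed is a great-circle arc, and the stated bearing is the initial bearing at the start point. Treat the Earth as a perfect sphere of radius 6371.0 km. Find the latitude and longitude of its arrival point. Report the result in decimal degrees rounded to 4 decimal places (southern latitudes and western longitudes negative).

latitude 15.4941°, longitude -88.1267°

The arc subtends δ = 3498.5/6371 = 0.549129 rad at the centre.
Start latitude φ₁ = 0.544202 rad; initial bearing θ = 4.310963 rad.
Applying the spherical law of cosines for sides, sin φ₂ = sin φ₁ cos δ + cos φ₁ sin δ cos θ = 0.267139, so φ₂ = 15.4941°.
For the longitude increment, Δλ = atan2( sin θ sin δ cos φ₁, cos δ − sin φ₁ sin φ₂ ) = atan2(-0.411046, 0.714672) = -29.9055°.
λ₂ = -58.2212° + -29.9055° = -88.1267°.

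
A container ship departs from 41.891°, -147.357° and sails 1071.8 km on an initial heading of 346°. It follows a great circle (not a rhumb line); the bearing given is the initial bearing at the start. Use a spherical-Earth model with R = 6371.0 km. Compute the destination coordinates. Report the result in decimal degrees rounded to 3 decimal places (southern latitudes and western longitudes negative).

The arc subtends δ = 1071.8/6371 = 0.168231 rad at the centre.
Start latitude φ₁ = 0.731136 rad; initial bearing θ = 6.038839 rad.
sin φ₂ = sin φ₁ cos δ + cos φ₁ sin δ cos θ = (0.667716)(0.985883) + (0.744416)(0.167439)(0.970296) = 0.779231
φ₂ = asin(0.779231) = 0.893438 rad = 51.190°.
Δλ = atan2( sin θ sin δ cos φ₁ , cos δ − sin φ₁ sin φ₂ ) = atan2(-0.030154, 0.465578) = -0.064677 rad = -3.706°.
λ₂ = -147.357° + -3.706° = -151.063°.

latitude 51.190°, longitude -151.063°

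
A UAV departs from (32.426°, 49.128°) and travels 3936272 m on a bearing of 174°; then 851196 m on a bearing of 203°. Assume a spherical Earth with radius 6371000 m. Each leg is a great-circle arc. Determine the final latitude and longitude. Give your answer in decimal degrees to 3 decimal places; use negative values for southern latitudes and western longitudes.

latitude -9.859°, longitude 49.575°

Apply the spherical direct solution leg by leg, carrying full precision between legs.
Leg 1: from (32.426°, 49.128°), δ = 3936272/6371000 = 0.617842 rad, θ = 174° → φ = -2.820°, λ = 52.604°.
Leg 2: from (-2.820°, 52.604°), δ = 851196/6371000 = 0.133605 rad, θ = 203° → φ = -9.859°, λ = 49.575°.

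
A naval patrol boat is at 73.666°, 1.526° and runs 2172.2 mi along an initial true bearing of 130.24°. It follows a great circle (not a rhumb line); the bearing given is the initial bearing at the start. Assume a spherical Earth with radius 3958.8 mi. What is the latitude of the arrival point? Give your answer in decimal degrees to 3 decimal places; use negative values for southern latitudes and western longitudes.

Angular distance δ = d/R = 2172.2 / 3958.8 = 0.548702 rad.
With φ₁ = 73.666° = 1.285714 rad and θ = 130.24° = 2.273117 rad:
Destination latitude: φ₂ = arcsin( sin φ₁ cos δ + cos φ₁ sin δ cos θ ) = arcsin(0.724007) = 46.386°.
For the longitude increment, Δλ = atan2( sin θ sin δ cos φ₁, cos δ − sin φ₁ sin φ₂ ) = atan2(0.111973, 0.158417) = 35.254°.
Hence λ₂ = 1.526° + 35.254° = 36.780°.

latitude 46.386°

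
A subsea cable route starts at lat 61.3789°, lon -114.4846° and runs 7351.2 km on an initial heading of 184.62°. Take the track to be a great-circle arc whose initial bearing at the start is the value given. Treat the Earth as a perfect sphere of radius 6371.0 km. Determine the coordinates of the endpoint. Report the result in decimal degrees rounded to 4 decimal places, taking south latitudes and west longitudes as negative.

latitude -4.6502°, longitude -118.7220°

Central angle δ = d/R = 1.153853 rad.
With φ₁ = 61.3789° = 1.071264 rad and θ = 184.62° = 3.222227 rad:
Destination latitude: φ₂ = arcsin( sin φ₁ cos δ + cos φ₁ sin δ cos θ ) = arcsin(-0.081073) = -4.6502°.
For the longitude increment, Δλ = atan2( sin θ sin δ cos φ₁, cos δ − sin φ₁ sin φ₂ ) = atan2(-0.035278, 0.476133) = -4.2374°.
λ₂ = -114.4846° + -4.2374° = -118.7220°.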